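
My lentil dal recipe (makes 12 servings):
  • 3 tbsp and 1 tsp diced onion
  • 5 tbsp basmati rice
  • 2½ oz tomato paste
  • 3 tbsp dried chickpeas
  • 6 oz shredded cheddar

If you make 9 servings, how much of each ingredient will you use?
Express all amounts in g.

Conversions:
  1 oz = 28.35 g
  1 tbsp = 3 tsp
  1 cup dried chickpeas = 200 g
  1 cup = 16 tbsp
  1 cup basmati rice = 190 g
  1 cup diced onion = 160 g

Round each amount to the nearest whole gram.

Scaling factor: 9/12 = 3/4 = 0.75.
diced onion: (3 tbsp + 1 tsp = 10/3 tbsp) × 3/4 ÷ 16 tbsp/cup × 160 g/cup = 25 g
basmati rice: 5 tbsp × 3/4 ÷ 16 tbsp/cup × 190 g/cup ≈ 45 g
tomato paste: 2.5 oz × 3/4 × 28.35 g/oz ≈ 53 g
dried chickpeas: 3 tbsp × 3/4 ÷ 16 tbsp/cup × 200 g/cup ≈ 28 g
shredded cheddar: 6 oz × 3/4 × 28.35 g/oz ≈ 128 g

diced onion: 25 g; basmati rice: 45 g; tomato paste: 53 g; dried chickpeas: 28 g; shredded cheddar: 128 g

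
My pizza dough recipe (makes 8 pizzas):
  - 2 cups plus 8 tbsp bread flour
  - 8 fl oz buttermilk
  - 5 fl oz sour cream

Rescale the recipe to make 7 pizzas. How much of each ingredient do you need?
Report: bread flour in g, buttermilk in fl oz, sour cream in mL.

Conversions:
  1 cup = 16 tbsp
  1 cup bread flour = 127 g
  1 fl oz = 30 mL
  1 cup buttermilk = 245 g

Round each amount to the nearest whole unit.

Scaling factor: 7/8 = 0.875.
bread flour: (2 cup + 8 tbsp = 2.5 cup) × 7/8 × 127 g/cup ≈ 278 g
buttermilk: 8 fl oz × 7/8 = 7 fl oz
sour cream: 5 fl oz × 7/8 × 30 mL/fl oz ≈ 131 mL

bread flour: 278 g; buttermilk: 7 fl oz; sour cream: 131 mL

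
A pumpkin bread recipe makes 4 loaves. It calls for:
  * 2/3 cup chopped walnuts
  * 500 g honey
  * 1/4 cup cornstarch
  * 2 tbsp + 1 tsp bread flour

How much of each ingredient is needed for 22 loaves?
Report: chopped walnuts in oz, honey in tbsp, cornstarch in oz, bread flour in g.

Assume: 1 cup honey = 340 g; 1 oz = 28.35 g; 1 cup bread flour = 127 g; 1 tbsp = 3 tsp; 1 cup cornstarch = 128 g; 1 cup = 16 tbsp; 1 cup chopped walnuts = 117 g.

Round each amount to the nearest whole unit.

Scaling factor: 22/4 = 11/2 = 5.5.
chopped walnuts: 2/3 cup × 11/2 × 117 g/cup ÷ 28.35 g/oz ≈ 15 oz
honey: 500 g × 11/2 ÷ 340 g/cup × 16 tbsp/cup ≈ 129 tbsp
cornstarch: 0.25 cup × 11/2 × 128 g/cup ÷ 28.35 g/oz ≈ 6 oz
bread flour: (2 tbsp + 1 tsp = 7/3 tbsp) × 11/2 ÷ 16 tbsp/cup × 127 g/cup ≈ 102 g

chopped walnuts: 15 oz; honey: 129 tbsp; cornstarch: 6 oz; bread flour: 102 g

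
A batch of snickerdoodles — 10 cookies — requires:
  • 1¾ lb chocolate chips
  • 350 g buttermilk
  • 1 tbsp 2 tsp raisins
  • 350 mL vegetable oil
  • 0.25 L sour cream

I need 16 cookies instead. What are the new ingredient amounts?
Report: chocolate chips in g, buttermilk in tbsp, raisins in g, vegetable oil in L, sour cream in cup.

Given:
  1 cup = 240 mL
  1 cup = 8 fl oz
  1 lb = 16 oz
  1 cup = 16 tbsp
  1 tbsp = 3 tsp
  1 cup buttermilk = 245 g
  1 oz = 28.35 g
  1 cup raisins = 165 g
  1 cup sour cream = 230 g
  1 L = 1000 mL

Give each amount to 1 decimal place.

chocolate chips: 1270.1 g; buttermilk: 36.6 tbsp; raisins: 27.5 g; vegetable oil: 0.6 L; sour cream: 1.7 cup

Scaling factor: 16/10 = 8/5 = 1.6.
chocolate chips: 1.75 lb × 8/5 × 16 oz/lb × 28.35 g/oz ≈ 1270.1 g
buttermilk: 350 g × 8/5 ÷ 245 g/cup × 16 tbsp/cup ≈ 36.6 tbsp
raisins: (1 tbsp + 2 tsp = 5/3 tbsp) × 8/5 ÷ 16 tbsp/cup × 165 g/cup = 27.5 g
vegetable oil: 350 mL × 8/5 ÷ 1000 mL/L ≈ 0.6 L
sour cream: 0.25 L × 8/5 × 1000 mL/L ÷ 240 mL/cup ≈ 1.7 cup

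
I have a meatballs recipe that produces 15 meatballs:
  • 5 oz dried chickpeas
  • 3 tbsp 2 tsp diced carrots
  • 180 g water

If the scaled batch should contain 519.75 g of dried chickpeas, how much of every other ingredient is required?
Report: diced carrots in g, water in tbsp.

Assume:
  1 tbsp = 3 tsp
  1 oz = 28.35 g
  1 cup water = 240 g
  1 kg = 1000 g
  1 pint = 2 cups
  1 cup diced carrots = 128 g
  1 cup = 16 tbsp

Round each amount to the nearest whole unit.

The original recipe has 141.75 g of dried chickpeas, so the scaling factor is 519.75 ÷ 141.75 = 11/3.
diced carrots: (3 tbsp + 2 tsp = 11/3 tbsp) × 11/3 ÷ 16 tbsp/cup × 128 g/cup ≈ 108 g
water: 180 g × 11/3 ÷ 240 g/cup × 16 tbsp/cup = 44 tbsp

diced carrots: 108 g; water: 44 tbsp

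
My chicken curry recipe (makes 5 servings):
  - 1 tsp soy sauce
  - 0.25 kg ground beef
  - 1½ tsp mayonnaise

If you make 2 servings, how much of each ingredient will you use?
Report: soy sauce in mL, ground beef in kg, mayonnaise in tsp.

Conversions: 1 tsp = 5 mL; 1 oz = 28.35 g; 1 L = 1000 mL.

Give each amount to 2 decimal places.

soy sauce: 2.00 mL; ground beef: 0.10 kg; mayonnaise: 0.60 tsp

Scaling factor: 2/5 = 0.4.
soy sauce: 1 tsp × 2/5 × 5 mL/tsp = 2.00 mL
ground beef: 0.25 kg × 2/5 = 0.10 kg
mayonnaise: 1.5 tsp × 2/5 = 0.60 tsp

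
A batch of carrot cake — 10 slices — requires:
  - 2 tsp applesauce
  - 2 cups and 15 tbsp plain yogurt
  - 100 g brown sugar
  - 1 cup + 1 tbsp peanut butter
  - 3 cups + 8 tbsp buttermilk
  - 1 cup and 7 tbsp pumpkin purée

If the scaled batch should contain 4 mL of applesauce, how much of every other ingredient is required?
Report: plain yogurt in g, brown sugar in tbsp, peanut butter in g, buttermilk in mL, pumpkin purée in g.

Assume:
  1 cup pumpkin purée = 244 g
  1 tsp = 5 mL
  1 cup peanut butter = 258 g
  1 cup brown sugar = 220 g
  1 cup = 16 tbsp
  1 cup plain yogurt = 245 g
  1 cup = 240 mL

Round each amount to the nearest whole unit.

plain yogurt: 288 g; brown sugar: 3 tbsp; peanut butter: 110 g; buttermilk: 336 mL; pumpkin purée: 140 g

The original recipe has 10 mL of applesauce, so the scaling factor is 4 ÷ 10 = 2/5 = 0.4.
plain yogurt: (2 cup + 15 tbsp = 2.9375 cup) × 2/5 × 245 g/cup ≈ 288 g
brown sugar: 100 g × 2/5 ÷ 220 g/cup × 16 tbsp/cup ≈ 3 tbsp
peanut butter: (1 cup + 1 tbsp = 1.0625 cup) × 2/5 × 258 g/cup ≈ 110 g
buttermilk: (3 cup + 8 tbsp = 3.5 cup) × 2/5 × 240 mL/cup = 336 mL
pumpkin purée: (1 cup + 7 tbsp = 1.4375 cup) × 2/5 × 244 g/cup ≈ 140 g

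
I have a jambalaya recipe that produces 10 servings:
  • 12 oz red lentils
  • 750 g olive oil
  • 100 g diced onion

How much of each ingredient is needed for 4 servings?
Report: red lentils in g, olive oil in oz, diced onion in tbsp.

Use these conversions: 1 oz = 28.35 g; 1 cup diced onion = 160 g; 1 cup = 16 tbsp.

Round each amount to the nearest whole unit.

red lentils: 136 g; olive oil: 11 oz; diced onion: 4 tbsp

Scaling factor: 4/10 = 2/5 = 0.4.
red lentils: 12 oz × 2/5 × 28.35 g/oz ≈ 136 g
olive oil: 750 g × 2/5 ÷ 28.35 g/oz ≈ 11 oz
diced onion: 100 g × 2/5 ÷ 160 g/cup × 16 tbsp/cup = 4 tbsp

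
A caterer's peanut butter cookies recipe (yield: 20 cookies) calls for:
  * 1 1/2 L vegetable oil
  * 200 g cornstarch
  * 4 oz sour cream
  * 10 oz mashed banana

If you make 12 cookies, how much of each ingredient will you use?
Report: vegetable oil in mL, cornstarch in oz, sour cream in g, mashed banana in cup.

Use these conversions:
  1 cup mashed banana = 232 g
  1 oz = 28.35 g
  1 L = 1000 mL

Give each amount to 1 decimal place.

vegetable oil: 900.0 mL; cornstarch: 4.2 oz; sour cream: 68.0 g; mashed banana: 0.7 cup

Scaling factor: 12/20 = 3/5 = 0.6.
vegetable oil: 1.5 L × 3/5 × 1000 mL/L = 900.0 mL
cornstarch: 200 g × 3/5 ÷ 28.35 g/oz ≈ 4.2 oz
sour cream: 4 oz × 3/5 × 28.35 g/oz ≈ 68.0 g
mashed banana: 10 oz × 3/5 × 28.35 g/oz ÷ 232 g/cup ≈ 0.7 cup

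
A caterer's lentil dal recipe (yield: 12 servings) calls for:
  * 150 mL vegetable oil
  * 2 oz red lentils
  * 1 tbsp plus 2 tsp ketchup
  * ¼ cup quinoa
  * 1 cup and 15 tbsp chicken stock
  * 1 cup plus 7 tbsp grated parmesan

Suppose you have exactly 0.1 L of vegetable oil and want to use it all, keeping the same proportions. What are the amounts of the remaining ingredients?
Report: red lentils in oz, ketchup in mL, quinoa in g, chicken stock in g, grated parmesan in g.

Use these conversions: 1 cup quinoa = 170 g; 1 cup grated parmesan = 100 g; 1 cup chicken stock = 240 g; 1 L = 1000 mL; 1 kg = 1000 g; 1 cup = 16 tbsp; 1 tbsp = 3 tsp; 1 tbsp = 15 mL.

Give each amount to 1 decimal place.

red lentils: 1.3 oz; ketchup: 16.7 mL; quinoa: 28.3 g; chicken stock: 310.0 g; grated parmesan: 95.8 g

The original recipe has 0.15 L of vegetable oil, so the scaling factor is 0.1 ÷ 0.15 = 2/3.
red lentils: 2 oz × 2/3 ≈ 1.3 oz
ketchup: (1 tbsp + 2 tsp = 5/3 tbsp) × 2/3 × 15 mL/tbsp ≈ 16.7 mL
quinoa: 0.25 cup × 2/3 × 170 g/cup ≈ 28.3 g
chicken stock: (1 cup + 15 tbsp = 1.9375 cup) × 2/3 × 240 g/cup = 310.0 g
grated parmesan: (1 cup + 7 tbsp = 1.4375 cup) × 2/3 × 100 g/cup ≈ 95.8 g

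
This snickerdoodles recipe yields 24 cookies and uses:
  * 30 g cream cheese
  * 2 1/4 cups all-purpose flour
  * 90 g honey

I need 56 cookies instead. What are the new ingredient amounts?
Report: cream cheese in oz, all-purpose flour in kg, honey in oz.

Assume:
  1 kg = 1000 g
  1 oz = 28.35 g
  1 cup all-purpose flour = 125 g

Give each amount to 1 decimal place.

cream cheese: 2.5 oz; all-purpose flour: 0.7 kg; honey: 7.4 oz

Scaling factor: 56/24 = 7/3.
cream cheese: 30 g × 7/3 ÷ 28.35 g/oz ≈ 2.5 oz
all-purpose flour: 2.25 cup × 7/3 × 125 g/cup ÷ 1000 g/kg ≈ 0.7 kg
honey: 90 g × 7/3 ÷ 28.35 g/oz ≈ 7.4 oz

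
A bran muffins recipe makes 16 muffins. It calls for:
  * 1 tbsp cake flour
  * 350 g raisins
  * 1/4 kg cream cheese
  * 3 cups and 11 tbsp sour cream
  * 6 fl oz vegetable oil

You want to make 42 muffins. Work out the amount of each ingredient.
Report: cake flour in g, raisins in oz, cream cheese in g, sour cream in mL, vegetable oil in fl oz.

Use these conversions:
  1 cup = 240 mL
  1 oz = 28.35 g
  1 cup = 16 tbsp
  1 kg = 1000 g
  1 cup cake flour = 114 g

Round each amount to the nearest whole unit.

cake flour: 19 g; raisins: 32 oz; cream cheese: 656 g; sour cream: 2323 mL; vegetable oil: 16 fl oz

Scaling factor: 42/16 = 21/8 = 2.625.
cake flour: 1 tbsp × 21/8 ÷ 16 tbsp/cup × 114 g/cup ≈ 19 g
raisins: 350 g × 21/8 ÷ 28.35 g/oz ≈ 32 oz
cream cheese: 0.25 kg × 21/8 × 1000 g/kg ≈ 656 g
sour cream: (3 cup + 11 tbsp = 3.6875 cup) × 21/8 × 240 mL/cup ≈ 2323 mL
vegetable oil: 6 fl oz × 21/8 ≈ 16 fl oz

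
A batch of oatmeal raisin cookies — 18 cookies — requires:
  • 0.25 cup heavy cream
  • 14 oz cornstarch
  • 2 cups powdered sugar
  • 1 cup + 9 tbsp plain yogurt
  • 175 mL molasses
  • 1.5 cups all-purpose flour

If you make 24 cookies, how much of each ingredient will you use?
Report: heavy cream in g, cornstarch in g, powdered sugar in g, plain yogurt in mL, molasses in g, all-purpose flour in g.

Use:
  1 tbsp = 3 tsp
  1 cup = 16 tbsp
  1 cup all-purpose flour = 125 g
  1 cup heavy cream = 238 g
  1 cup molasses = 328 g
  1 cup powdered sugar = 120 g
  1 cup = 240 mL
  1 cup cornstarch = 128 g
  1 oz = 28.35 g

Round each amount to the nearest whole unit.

heavy cream: 79 g; cornstarch: 529 g; powdered sugar: 320 g; plain yogurt: 500 mL; molasses: 319 g; all-purpose flour: 250 g

Scaling factor: 24/18 = 4/3.
heavy cream: 0.25 cup × 4/3 × 238 g/cup ≈ 79 g
cornstarch: 14 oz × 4/3 × 28.35 g/oz ≈ 529 g
powdered sugar: 2 cup × 4/3 × 120 g/cup = 320 g
plain yogurt: (1 cup + 9 tbsp = 1.5625 cup) × 4/3 × 240 mL/cup = 500 mL
molasses: 175 mL × 4/3 ÷ 240 mL/cup × 328 g/cup ≈ 319 g
all-purpose flour: 1.5 cup × 4/3 × 125 g/cup = 250 g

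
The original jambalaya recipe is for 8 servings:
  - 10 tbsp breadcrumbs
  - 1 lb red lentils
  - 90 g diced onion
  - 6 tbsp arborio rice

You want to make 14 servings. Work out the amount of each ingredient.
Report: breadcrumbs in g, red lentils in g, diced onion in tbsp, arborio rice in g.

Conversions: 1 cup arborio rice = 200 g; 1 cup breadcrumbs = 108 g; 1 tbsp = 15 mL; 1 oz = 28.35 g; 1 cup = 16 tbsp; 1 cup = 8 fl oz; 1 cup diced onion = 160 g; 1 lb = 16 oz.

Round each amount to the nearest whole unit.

Scaling factor: 14/8 = 7/4 = 1.75.
breadcrumbs: 10 tbsp × 7/4 ÷ 16 tbsp/cup × 108 g/cup ≈ 118 g
red lentils: 1 lb × 7/4 × 16 oz/lb × 28.35 g/oz ≈ 794 g
diced onion: 90 g × 7/4 ÷ 160 g/cup × 16 tbsp/cup ≈ 16 tbsp
arborio rice: 6 tbsp × 7/4 ÷ 16 tbsp/cup × 200 g/cup ≈ 131 g

breadcrumbs: 118 g; red lentils: 794 g; diced onion: 16 tbsp; arborio rice: 131 g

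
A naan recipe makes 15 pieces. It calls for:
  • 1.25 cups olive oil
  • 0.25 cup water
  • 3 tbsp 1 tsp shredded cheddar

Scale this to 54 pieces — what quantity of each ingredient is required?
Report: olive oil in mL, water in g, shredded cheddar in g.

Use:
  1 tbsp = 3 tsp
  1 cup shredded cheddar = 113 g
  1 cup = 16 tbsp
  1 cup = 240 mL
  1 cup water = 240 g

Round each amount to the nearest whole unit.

olive oil: 1080 mL; water: 216 g; shredded cheddar: 85 g

Scaling factor: 54/15 = 18/5 = 3.6.
olive oil: 1.25 cup × 18/5 × 240 mL/cup = 1080 mL
water: 0.25 cup × 18/5 × 240 g/cup = 216 g
shredded cheddar: (3 tbsp + 1 tsp = 10/3 tbsp) × 18/5 ÷ 16 tbsp/cup × 113 g/cup ≈ 85 g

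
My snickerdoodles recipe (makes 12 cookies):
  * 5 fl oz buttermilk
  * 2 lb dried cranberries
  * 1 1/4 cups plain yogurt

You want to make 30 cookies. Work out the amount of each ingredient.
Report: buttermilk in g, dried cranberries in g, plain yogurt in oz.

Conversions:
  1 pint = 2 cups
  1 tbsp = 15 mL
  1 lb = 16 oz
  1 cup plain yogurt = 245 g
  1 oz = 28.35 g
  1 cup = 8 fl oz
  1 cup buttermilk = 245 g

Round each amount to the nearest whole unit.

buttermilk: 383 g; dried cranberries: 2268 g; plain yogurt: 27 oz

Scaling factor: 30/12 = 5/2 = 2.5.
buttermilk: 5 fl oz × 5/2 ÷ 8 fl oz/cup × 245 g/cup ≈ 383 g
dried cranberries: 2 lb × 5/2 × 16 oz/lb × 28.35 g/oz = 2268 g
plain yogurt: 1.25 cup × 5/2 × 245 g/cup ÷ 28.35 g/oz ≈ 27 oz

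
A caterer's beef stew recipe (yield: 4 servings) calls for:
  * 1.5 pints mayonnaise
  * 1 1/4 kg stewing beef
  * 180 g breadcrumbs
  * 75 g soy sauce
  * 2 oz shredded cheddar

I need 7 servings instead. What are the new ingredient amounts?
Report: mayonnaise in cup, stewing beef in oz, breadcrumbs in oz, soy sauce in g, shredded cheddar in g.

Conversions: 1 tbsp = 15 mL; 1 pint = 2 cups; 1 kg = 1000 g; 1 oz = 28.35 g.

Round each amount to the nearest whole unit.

mayonnaise: 5 cup; stewing beef: 77 oz; breadcrumbs: 11 oz; soy sauce: 131 g; shredded cheddar: 99 g

Scaling factor: 7/4 = 1.75.
mayonnaise: 1.5 pint × 7/4 × 2 cup/pint ≈ 5 cup
stewing beef: 1.25 kg × 7/4 × 1000 g/kg ÷ 28.35 g/oz ≈ 77 oz
breadcrumbs: 180 g × 7/4 ÷ 28.35 g/oz ≈ 11 oz
soy sauce: 75 g × 7/4 ≈ 131 g
shredded cheddar: 2 oz × 7/4 × 28.35 g/oz ≈ 99 g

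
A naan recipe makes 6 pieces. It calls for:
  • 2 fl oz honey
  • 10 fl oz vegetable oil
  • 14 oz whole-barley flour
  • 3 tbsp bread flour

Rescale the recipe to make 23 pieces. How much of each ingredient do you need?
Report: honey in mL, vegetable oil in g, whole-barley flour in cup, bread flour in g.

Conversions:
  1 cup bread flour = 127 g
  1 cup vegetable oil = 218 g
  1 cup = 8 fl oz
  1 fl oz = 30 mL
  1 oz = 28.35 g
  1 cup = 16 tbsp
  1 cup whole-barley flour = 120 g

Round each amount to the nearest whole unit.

Scaling factor: 23/6.
honey: 2 fl oz × 23/6 × 30 mL/fl oz = 230 mL
vegetable oil: 10 fl oz × 23/6 ÷ 8 fl oz/cup × 218 g/cup ≈ 1045 g
whole-barley flour: 14 oz × 23/6 × 28.35 g/oz ÷ 120 g/cup ≈ 13 cup
bread flour: 3 tbsp × 23/6 ÷ 16 tbsp/cup × 127 g/cup ≈ 91 g

honey: 230 mL; vegetable oil: 1045 g; whole-barley flour: 13 cup; bread flour: 91 g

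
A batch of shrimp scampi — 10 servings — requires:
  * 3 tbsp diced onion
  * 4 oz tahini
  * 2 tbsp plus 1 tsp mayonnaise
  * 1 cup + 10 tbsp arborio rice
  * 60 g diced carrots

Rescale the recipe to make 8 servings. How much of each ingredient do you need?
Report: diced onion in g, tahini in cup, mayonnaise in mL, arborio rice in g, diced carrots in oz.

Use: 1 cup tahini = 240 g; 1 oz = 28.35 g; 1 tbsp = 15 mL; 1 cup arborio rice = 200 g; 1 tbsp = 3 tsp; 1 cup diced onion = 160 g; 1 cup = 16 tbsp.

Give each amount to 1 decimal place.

Scaling factor: 8/10 = 4/5 = 0.8.
diced onion: 3 tbsp × 4/5 ÷ 16 tbsp/cup × 160 g/cup = 24.0 g
tahini: 4 oz × 4/5 × 28.35 g/oz ÷ 240 g/cup ≈ 0.4 cup
mayonnaise: (2 tbsp + 1 tsp = 7/3 tbsp) × 4/5 × 15 mL/tbsp = 28.0 mL
arborio rice: (1 cup + 10 tbsp = 1.625 cup) × 4/5 × 200 g/cup = 260.0 g
diced carrots: 60 g × 4/5 ÷ 28.35 g/oz ≈ 1.7 oz

diced onion: 24.0 g; tahini: 0.4 cup; mayonnaise: 28.0 mL; arborio rice: 260.0 g; diced carrots: 1.7 oz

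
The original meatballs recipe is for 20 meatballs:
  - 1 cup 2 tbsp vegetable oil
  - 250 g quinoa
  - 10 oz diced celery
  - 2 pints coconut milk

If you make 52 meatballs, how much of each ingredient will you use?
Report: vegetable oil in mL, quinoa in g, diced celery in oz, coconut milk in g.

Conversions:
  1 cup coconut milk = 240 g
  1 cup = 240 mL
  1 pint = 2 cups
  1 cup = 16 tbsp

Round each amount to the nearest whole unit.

Scaling factor: 52/20 = 13/5 = 2.6.
vegetable oil: (1 cup + 2 tbsp = 1.125 cup) × 13/5 × 240 mL/cup = 702 mL
quinoa: 250 g × 13/5 = 650 g
diced celery: 10 oz × 13/5 = 26 oz
coconut milk: 2 pint × 13/5 × 2 cup/pint × 240 g/cup = 2496 g

vegetable oil: 702 mL; quinoa: 650 g; diced celery: 26 oz; coconut milk: 2496 g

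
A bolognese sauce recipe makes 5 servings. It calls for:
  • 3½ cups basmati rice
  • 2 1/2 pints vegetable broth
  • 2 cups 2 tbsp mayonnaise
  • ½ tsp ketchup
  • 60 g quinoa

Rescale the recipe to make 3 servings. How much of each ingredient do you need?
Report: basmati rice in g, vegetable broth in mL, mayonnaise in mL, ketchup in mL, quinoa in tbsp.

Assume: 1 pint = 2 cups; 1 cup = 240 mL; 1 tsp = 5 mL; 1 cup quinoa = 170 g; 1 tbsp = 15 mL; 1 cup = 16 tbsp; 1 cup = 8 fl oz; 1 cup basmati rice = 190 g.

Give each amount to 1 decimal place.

basmati rice: 399.0 g; vegetable broth: 720.0 mL; mayonnaise: 306.0 mL; ketchup: 1.5 mL; quinoa: 3.4 tbsp

Scaling factor: 3/5 = 0.6.
basmati rice: 3.5 cup × 3/5 × 190 g/cup = 399.0 g
vegetable broth: 2.5 pint × 3/5 × 2 cup/pint × 240 mL/cup = 720.0 mL
mayonnaise: (2 cup + 2 tbsp = 2.125 cup) × 3/5 × 240 mL/cup = 306.0 mL
ketchup: 0.5 tsp × 3/5 × 5 mL/tsp = 1.5 mL
quinoa: 60 g × 3/5 ÷ 170 g/cup × 16 tbsp/cup ≈ 3.4 tbsp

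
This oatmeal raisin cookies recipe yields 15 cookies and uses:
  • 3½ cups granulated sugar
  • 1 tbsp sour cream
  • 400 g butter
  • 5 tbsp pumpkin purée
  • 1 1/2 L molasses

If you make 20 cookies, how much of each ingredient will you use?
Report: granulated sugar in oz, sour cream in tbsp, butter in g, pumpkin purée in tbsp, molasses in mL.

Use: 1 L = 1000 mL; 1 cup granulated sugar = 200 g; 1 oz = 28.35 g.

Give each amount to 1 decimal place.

granulated sugar: 32.9 oz; sour cream: 1.3 tbsp; butter: 533.3 g; pumpkin purée: 6.7 tbsp; molasses: 2000.0 mL

Scaling factor: 20/15 = 4/3.
granulated sugar: 3.5 cup × 4/3 × 200 g/cup ÷ 28.35 g/oz ≈ 32.9 oz
sour cream: 1 tbsp × 4/3 ≈ 1.3 tbsp
butter: 400 g × 4/3 ≈ 533.3 g
pumpkin purée: 5 tbsp × 4/3 ≈ 6.7 tbsp
molasses: 1.5 L × 4/3 × 1000 mL/L = 2000.0 mL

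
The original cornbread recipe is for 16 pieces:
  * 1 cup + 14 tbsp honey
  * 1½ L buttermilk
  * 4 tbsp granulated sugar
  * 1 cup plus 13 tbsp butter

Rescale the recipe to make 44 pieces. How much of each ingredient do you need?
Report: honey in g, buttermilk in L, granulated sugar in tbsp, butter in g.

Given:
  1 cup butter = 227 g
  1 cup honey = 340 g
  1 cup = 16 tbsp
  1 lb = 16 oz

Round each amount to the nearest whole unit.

honey: 1753 g; buttermilk: 4 L; granulated sugar: 11 tbsp; butter: 1131 g

Scaling factor: 44/16 = 11/4 = 2.75.
honey: (1 cup + 14 tbsp = 1.875 cup) × 11/4 × 340 g/cup ≈ 1753 g
buttermilk: 1.5 L × 11/4 ≈ 4 L
granulated sugar: 4 tbsp × 11/4 = 11 tbsp
butter: (1 cup + 13 tbsp = 1.8125 cup) × 11/4 × 227 g/cup ≈ 1131 g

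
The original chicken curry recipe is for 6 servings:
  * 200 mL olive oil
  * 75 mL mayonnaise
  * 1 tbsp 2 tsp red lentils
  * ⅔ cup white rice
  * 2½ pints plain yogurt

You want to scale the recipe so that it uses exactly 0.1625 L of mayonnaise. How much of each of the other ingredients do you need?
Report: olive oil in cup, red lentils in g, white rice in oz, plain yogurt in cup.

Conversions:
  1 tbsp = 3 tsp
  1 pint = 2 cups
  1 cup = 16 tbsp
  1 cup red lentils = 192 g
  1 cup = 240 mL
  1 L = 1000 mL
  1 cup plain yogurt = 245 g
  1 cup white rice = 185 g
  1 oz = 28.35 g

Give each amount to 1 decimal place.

The original recipe has 0.075 L of mayonnaise, so the scaling factor is 0.1625 ÷ 0.075 = 13/6.
olive oil: 200 mL × 13/6 ÷ 240 mL/cup ≈ 1.8 cup
red lentils: (1 tbsp + 2 tsp = 5/3 tbsp) × 13/6 ÷ 16 tbsp/cup × 192 g/cup ≈ 43.3 g
white rice: 2/3 cup × 13/6 × 185 g/cup ÷ 28.35 g/oz ≈ 9.4 oz
plain yogurt: 2.5 pint × 13/6 × 2 cup/pint ≈ 10.8 cup

olive oil: 1.8 cup; red lentils: 43.3 g; white rice: 9.4 oz; plain yogurt: 10.8 cup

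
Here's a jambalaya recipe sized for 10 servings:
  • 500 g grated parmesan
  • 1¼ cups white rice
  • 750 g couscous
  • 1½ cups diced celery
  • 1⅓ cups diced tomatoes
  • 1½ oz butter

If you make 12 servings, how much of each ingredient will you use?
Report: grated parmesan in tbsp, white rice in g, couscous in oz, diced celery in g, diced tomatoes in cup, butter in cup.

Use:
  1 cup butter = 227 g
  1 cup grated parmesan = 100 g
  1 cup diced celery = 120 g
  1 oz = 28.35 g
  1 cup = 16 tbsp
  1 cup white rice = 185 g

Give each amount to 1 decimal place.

Scaling factor: 12/10 = 6/5 = 1.2.
grated parmesan: 500 g × 6/5 ÷ 100 g/cup × 16 tbsp/cup = 96.0 tbsp
white rice: 1.25 cup × 6/5 × 185 g/cup = 277.5 g
couscous: 750 g × 6/5 ÷ 28.35 g/oz ≈ 31.7 oz
diced celery: 1.5 cup × 6/5 × 120 g/cup = 216.0 g
diced tomatoes: 4/3 cup × 6/5 = 1.6 cup
butter: 1.5 oz × 6/5 × 28.35 g/oz ÷ 227 g/cup ≈ 0.2 cup

grated parmesan: 96.0 tbsp; white rice: 277.5 g; couscous: 31.7 oz; diced celery: 216.0 g; diced tomatoes: 1.6 cup; butter: 0.2 cup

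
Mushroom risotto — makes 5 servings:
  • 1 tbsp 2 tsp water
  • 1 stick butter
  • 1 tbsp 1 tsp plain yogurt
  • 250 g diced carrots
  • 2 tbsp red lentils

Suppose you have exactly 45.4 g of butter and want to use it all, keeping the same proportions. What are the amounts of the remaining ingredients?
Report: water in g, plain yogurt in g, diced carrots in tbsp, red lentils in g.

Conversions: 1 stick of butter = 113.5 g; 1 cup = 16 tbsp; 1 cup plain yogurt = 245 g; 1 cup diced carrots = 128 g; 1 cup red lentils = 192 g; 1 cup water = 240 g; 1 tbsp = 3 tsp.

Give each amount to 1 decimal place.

The original recipe has 113.5 g of butter, so the scaling factor is 45.4 ÷ 113.5 = 2/5 = 0.4.
water: (1 tbsp + 2 tsp = 5/3 tbsp) × 2/5 ÷ 16 tbsp/cup × 240 g/cup = 10.0 g
plain yogurt: (1 tbsp + 1 tsp = 4/3 tbsp) × 2/5 ÷ 16 tbsp/cup × 245 g/cup ≈ 8.2 g
diced carrots: 250 g × 2/5 ÷ 128 g/cup × 16 tbsp/cup = 12.5 tbsp
red lentils: 2 tbsp × 2/5 ÷ 16 tbsp/cup × 192 g/cup = 9.6 g

water: 10.0 g; plain yogurt: 8.2 g; diced carrots: 12.5 tbsp; red lentils: 9.6 g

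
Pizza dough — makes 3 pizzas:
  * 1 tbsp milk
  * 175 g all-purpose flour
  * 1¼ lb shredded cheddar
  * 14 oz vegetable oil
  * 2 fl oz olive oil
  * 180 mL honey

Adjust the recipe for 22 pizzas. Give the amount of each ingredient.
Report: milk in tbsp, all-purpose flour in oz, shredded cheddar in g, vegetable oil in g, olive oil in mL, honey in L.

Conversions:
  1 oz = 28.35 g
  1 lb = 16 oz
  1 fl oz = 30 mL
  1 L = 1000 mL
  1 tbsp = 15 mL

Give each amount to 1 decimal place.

Scaling factor: 22/3.
milk: 1 tbsp × 22/3 ≈ 7.3 tbsp
all-purpose flour: 175 g × 22/3 ÷ 28.35 g/oz ≈ 45.3 oz
shredded cheddar: 1.25 lb × 22/3 × 16 oz/lb × 28.35 g/oz = 4158.0 g
vegetable oil: 14 oz × 22/3 × 28.35 g/oz = 2910.6 g
olive oil: 2 fl oz × 22/3 × 30 mL/fl oz = 440.0 mL
honey: 180 mL × 22/3 ÷ 1000 mL/L ≈ 1.3 L

milk: 7.3 tbsp; all-purpose flour: 45.3 oz; shredded cheddar: 4158.0 g; vegetable oil: 2910.6 g; olive oil: 440.0 mL; honey: 1.3 L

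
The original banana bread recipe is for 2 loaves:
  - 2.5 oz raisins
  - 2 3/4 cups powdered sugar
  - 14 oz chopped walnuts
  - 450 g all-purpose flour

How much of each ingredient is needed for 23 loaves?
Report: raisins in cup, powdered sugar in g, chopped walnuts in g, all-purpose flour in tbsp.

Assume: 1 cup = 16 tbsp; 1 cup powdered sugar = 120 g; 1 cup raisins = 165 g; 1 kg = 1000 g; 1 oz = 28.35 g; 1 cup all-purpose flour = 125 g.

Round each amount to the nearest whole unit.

Scaling factor: 23/2 = 11.5.
raisins: 2.5 oz × 23/2 × 28.35 g/oz ÷ 165 g/cup ≈ 5 cup
powdered sugar: 2.75 cup × 23/2 × 120 g/cup = 3795 g
chopped walnuts: 14 oz × 23/2 × 28.35 g/oz ≈ 4564 g
all-purpose flour: 450 g × 23/2 ÷ 125 g/cup × 16 tbsp/cup ≈ 662 tbsp

raisins: 5 cup; powdered sugar: 3795 g; chopped walnuts: 4564 g; all-purpose flour: 662 tbsp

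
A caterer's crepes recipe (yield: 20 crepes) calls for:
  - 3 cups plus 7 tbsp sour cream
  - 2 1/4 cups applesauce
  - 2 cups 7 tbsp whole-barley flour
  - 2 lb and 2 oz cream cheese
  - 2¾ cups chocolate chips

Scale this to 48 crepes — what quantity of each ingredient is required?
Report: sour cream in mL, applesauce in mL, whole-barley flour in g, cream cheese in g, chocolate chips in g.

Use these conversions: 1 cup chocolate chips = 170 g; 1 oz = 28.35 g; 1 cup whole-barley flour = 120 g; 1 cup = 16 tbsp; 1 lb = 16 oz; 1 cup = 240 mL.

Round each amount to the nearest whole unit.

Scaling factor: 48/20 = 12/5 = 2.4.
sour cream: (3 cup + 7 tbsp = 3.4375 cup) × 12/5 × 240 mL/cup = 1980 mL
applesauce: 2.25 cup × 12/5 × 240 mL/cup = 1296 mL
whole-barley flour: (2 cup + 7 tbsp = 2.4375 cup) × 12/5 × 120 g/cup = 702 g
cream cheese: (2 lb + 2 oz = 2.125 lb) × 12/5 × 16 oz/lb × 28.35 g/oz ≈ 2313 g
chocolate chips: 2.75 cup × 12/5 × 170 g/cup = 1122 g

sour cream: 1980 mL; applesauce: 1296 mL; whole-barley flour: 702 g; cream cheese: 2313 g; chocolate chips: 1122 g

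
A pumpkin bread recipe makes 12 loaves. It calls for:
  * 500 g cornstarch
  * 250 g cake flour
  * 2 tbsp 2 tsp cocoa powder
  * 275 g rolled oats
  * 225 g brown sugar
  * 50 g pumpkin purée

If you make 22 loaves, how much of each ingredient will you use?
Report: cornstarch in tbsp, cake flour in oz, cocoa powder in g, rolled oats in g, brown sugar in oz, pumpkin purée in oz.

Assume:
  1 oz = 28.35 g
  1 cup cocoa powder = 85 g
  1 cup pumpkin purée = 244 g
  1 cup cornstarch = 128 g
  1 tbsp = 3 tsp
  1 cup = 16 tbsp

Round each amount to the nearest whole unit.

cornstarch: 115 tbsp; cake flour: 16 oz; cocoa powder: 26 g; rolled oats: 504 g; brown sugar: 15 oz; pumpkin purée: 3 oz

Scaling factor: 22/12 = 11/6.
cornstarch: 500 g × 11/6 ÷ 128 g/cup × 16 tbsp/cup ≈ 115 tbsp
cake flour: 250 g × 11/6 ÷ 28.35 g/oz ≈ 16 oz
cocoa powder: (2 tbsp + 2 tsp = 8/3 tbsp) × 11/6 ÷ 16 tbsp/cup × 85 g/cup ≈ 26 g
rolled oats: 275 g × 11/6 ≈ 504 g
brown sugar: 225 g × 11/6 ÷ 28.35 g/oz ≈ 15 oz
pumpkin purée: 50 g × 11/6 ÷ 28.35 g/oz ≈ 3 oz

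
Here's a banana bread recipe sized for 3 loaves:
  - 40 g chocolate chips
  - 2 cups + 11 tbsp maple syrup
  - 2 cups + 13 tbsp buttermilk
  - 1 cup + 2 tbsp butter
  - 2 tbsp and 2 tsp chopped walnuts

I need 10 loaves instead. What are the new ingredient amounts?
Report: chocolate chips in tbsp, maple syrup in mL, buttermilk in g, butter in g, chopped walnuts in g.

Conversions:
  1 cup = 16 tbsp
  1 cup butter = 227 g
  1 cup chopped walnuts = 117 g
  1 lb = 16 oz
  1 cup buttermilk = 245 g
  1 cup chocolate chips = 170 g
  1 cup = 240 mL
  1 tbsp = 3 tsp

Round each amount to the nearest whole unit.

Scaling factor: 10/3.
chocolate chips: 40 g × 10/3 ÷ 170 g/cup × 16 tbsp/cup ≈ 13 tbsp
maple syrup: (2 cup + 11 tbsp = 2.6875 cup) × 10/3 × 240 mL/cup = 2150 mL
buttermilk: (2 cup + 13 tbsp = 2.8125 cup) × 10/3 × 245 g/cup ≈ 2297 g
butter: (1 cup + 2 tbsp = 1.125 cup) × 10/3 × 227 g/cup ≈ 851 g
chopped walnuts: (2 tbsp + 2 tsp = 8/3 tbsp) × 10/3 ÷ 16 tbsp/cup × 117 g/cup = 65 g

chocolate chips: 13 tbsp; maple syrup: 2150 mL; buttermilk: 2297 g; butter: 851 g; chopped walnuts: 65 g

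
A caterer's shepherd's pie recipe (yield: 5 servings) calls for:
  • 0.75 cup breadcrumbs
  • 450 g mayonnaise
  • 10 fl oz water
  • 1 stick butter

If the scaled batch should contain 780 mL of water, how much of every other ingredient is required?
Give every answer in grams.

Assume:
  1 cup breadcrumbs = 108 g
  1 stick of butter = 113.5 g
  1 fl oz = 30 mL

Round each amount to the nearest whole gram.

breadcrumbs: 211 g; mayonnaise: 1170 g; butter: 295 g

The original recipe has 300 mL of water, so the scaling factor is 780 ÷ 300 = 13/5 = 2.6.
breadcrumbs: 0.75 cup × 13/5 × 108 g/cup ≈ 211 g
mayonnaise: 450 g × 13/5 = 1170 g
butter: 1 stick × 13/5 × 113.5 g/stick ≈ 295 g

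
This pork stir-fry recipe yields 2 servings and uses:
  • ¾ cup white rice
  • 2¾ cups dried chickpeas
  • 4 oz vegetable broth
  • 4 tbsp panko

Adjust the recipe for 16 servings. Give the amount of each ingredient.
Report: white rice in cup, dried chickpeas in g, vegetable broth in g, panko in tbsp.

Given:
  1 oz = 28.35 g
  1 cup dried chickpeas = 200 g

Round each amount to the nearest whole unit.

Scaling factor: 16/2 = 8.
white rice: 0.75 cup × 8 = 6 cup
dried chickpeas: 2.75 cup × 8 × 200 g/cup = 4400 g
vegetable broth: 4 oz × 8 × 28.35 g/oz ≈ 907 g
panko: 4 tbsp × 8 = 32 tbsp

white rice: 6 cup; dried chickpeas: 4400 g; vegetable broth: 907 g; panko: 32 tbsp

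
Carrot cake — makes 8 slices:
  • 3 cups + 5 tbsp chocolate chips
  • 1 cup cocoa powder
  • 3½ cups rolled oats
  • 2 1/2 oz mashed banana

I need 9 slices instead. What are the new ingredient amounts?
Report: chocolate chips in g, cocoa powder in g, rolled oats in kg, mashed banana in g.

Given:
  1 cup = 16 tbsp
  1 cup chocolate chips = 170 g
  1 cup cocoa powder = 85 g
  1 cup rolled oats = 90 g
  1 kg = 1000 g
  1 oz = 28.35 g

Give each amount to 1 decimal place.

Scaling factor: 9/8 = 1.125.
chocolate chips: (3 cup + 5 tbsp = 3.3125 cup) × 9/8 × 170 g/cup ≈ 633.5 g
cocoa powder: 1 cup × 9/8 × 85 g/cup ≈ 95.6 g
rolled oats: 3.5 cup × 9/8 × 90 g/cup ÷ 1000 g/kg ≈ 0.4 kg
mashed banana: 2.5 oz × 9/8 × 28.35 g/oz ≈ 79.7 g

chocolate chips: 633.5 g; cocoa powder: 95.6 g; rolled oats: 0.4 kg; mashed banana: 79.7 g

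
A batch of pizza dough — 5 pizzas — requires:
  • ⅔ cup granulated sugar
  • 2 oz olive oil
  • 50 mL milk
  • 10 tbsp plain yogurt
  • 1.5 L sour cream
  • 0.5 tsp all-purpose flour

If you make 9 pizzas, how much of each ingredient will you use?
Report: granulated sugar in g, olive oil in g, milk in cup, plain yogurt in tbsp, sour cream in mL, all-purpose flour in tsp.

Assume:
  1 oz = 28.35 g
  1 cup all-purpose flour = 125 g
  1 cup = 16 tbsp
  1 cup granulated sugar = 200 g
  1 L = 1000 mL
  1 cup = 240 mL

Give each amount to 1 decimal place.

Scaling factor: 9/5 = 1.8.
granulated sugar: 2/3 cup × 9/5 × 200 g/cup = 240.0 g
olive oil: 2 oz × 9/5 × 28.35 g/oz ≈ 102.1 g
milk: 50 mL × 9/5 ÷ 240 mL/cup ≈ 0.4 cup
plain yogurt: 10 tbsp × 9/5 = 18.0 tbsp
sour cream: 1.5 L × 9/5 × 1000 mL/L = 2700.0 mL
all-purpose flour: 0.5 tsp × 9/5 = 0.9 tsp

granulated sugar: 240.0 g; olive oil: 102.1 g; milk: 0.4 cup; plain yogurt: 18.0 tbsp; sour cream: 2700.0 mL; all-purpose flour: 0.9 tsp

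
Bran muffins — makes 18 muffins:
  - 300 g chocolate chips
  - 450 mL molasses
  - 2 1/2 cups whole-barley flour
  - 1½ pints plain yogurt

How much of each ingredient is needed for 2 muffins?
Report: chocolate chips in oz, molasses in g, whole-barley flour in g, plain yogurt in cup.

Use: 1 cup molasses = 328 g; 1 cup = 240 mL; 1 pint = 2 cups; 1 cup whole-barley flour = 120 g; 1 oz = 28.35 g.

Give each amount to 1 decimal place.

chocolate chips: 1.2 oz; molasses: 68.3 g; whole-barley flour: 33.3 g; plain yogurt: 0.3 cup

Scaling factor: 2/18 = 1/9.
chocolate chips: 300 g × 1/9 ÷ 28.35 g/oz ≈ 1.2 oz
molasses: 450 mL × 1/9 ÷ 240 mL/cup × 328 g/cup ≈ 68.3 g
whole-barley flour: 2.5 cup × 1/9 × 120 g/cup ≈ 33.3 g
plain yogurt: 1.5 pint × 1/9 × 2 cup/pint ≈ 0.3 cup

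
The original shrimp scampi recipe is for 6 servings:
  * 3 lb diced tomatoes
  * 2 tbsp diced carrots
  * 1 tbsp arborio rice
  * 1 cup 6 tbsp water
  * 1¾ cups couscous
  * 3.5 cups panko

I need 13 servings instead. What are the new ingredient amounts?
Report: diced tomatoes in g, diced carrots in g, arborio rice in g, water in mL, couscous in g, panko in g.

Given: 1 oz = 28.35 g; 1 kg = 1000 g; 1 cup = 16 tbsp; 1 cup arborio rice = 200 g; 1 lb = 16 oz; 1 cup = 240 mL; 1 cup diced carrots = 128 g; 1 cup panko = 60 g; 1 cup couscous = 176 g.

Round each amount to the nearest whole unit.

Scaling factor: 13/6.
diced tomatoes: 3 lb × 13/6 × 16 oz/lb × 28.35 g/oz ≈ 2948 g
diced carrots: 2 tbsp × 13/6 ÷ 16 tbsp/cup × 128 g/cup ≈ 35 g
arborio rice: 1 tbsp × 13/6 ÷ 16 tbsp/cup × 200 g/cup ≈ 27 g
water: (1 cup + 6 tbsp = 1.375 cup) × 13/6 × 240 mL/cup = 715 mL
couscous: 1.75 cup × 13/6 × 176 g/cup ≈ 667 g
panko: 3.5 cup × 13/6 × 60 g/cup = 455 g

diced tomatoes: 2948 g; diced carrots: 35 g; arborio rice: 27 g; water: 715 mL; couscous: 667 g; panko: 455 g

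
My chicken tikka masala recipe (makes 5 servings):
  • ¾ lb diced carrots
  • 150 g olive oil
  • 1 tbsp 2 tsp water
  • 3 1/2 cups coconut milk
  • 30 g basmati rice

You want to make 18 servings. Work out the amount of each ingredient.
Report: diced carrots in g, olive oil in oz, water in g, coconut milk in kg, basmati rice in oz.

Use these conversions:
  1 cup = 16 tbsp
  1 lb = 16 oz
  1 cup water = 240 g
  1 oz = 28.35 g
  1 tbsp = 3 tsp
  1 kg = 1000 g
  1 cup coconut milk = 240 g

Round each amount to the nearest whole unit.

Scaling factor: 18/5 = 3.6.
diced carrots: 0.75 lb × 18/5 × 16 oz/lb × 28.35 g/oz ≈ 1225 g
olive oil: 150 g × 18/5 ÷ 28.35 g/oz ≈ 19 oz
water: (1 tbsp + 2 tsp = 5/3 tbsp) × 18/5 ÷ 16 tbsp/cup × 240 g/cup = 90 g
coconut milk: 3.5 cup × 18/5 × 240 g/cup ÷ 1000 g/kg ≈ 3 kg
basmati rice: 30 g × 18/5 ÷ 28.35 g/oz ≈ 4 oz

diced carrots: 1225 g; olive oil: 19 oz; water: 90 g; coconut milk: 3 kg; basmati rice: 4 oz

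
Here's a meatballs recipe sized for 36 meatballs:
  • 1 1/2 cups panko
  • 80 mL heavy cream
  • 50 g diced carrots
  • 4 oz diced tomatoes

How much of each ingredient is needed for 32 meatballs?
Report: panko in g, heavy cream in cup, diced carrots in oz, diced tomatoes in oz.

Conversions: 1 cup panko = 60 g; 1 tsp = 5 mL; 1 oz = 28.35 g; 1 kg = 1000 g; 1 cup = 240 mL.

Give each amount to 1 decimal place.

Scaling factor: 32/36 = 8/9.
panko: 1.5 cup × 8/9 × 60 g/cup = 80.0 g
heavy cream: 80 mL × 8/9 ÷ 240 mL/cup ≈ 0.3 cup
diced carrots: 50 g × 8/9 ÷ 28.35 g/oz ≈ 1.6 oz
diced tomatoes: 4 oz × 8/9 ≈ 3.6 oz

panko: 80.0 g; heavy cream: 0.3 cup; diced carrots: 1.6 oz; diced tomatoes: 3.6 oz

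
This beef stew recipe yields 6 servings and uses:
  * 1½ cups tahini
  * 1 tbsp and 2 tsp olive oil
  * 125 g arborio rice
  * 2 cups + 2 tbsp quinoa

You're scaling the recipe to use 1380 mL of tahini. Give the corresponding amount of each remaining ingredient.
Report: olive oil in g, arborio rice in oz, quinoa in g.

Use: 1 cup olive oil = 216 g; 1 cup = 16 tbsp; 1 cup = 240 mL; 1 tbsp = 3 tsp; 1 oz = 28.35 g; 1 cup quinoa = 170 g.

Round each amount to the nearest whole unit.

The original recipe has 360 mL of tahini, so the scaling factor is 1380 ÷ 360 = 23/6.
olive oil: (1 tbsp + 2 tsp = 5/3 tbsp) × 23/6 ÷ 16 tbsp/cup × 216 g/cup ≈ 86 g
arborio rice: 125 g × 23/6 ÷ 28.35 g/oz ≈ 17 oz
quinoa: (2 cup + 2 tbsp = 2.125 cup) × 23/6 × 170 g/cup ≈ 1385 g

olive oil: 86 g; arborio rice: 17 oz; quinoa: 1385 g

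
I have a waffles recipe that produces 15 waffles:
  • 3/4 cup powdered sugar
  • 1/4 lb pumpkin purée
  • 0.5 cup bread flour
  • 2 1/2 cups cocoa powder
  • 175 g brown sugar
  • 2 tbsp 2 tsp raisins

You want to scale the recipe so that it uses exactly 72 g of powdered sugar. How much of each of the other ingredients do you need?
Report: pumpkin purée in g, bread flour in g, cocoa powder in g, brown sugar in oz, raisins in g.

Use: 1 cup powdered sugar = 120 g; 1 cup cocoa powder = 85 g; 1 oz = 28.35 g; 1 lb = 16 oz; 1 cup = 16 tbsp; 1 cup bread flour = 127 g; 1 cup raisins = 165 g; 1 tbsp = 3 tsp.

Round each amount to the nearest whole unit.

pumpkin purée: 91 g; bread flour: 51 g; cocoa powder: 170 g; brown sugar: 5 oz; raisins: 22 g

The original recipe has 90 g of powdered sugar, so the scaling factor is 72 ÷ 90 = 4/5 = 0.8.
pumpkin purée: 0.25 lb × 4/5 × 16 oz/lb × 28.35 g/oz ≈ 91 g
bread flour: 0.5 cup × 4/5 × 127 g/cup ≈ 51 g
cocoa powder: 2.5 cup × 4/5 × 85 g/cup = 170 g
brown sugar: 175 g × 4/5 ÷ 28.35 g/oz ≈ 5 oz
raisins: (2 tbsp + 2 tsp = 8/3 tbsp) × 4/5 ÷ 16 tbsp/cup × 165 g/cup = 22 g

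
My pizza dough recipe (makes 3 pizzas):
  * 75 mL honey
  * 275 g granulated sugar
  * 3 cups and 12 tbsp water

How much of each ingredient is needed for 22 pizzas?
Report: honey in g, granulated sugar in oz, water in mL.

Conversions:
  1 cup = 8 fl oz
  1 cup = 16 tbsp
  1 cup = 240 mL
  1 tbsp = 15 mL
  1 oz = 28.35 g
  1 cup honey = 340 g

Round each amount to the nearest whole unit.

Scaling factor: 22/3.
honey: 75 mL × 22/3 ÷ 240 mL/cup × 340 g/cup ≈ 779 g
granulated sugar: 275 g × 22/3 ÷ 28.35 g/oz ≈ 71 oz
water: (3 cup + 12 tbsp = 3.75 cup) × 22/3 × 240 mL/cup = 6600 mL

honey: 779 g; granulated sugar: 71 oz; water: 6600 mL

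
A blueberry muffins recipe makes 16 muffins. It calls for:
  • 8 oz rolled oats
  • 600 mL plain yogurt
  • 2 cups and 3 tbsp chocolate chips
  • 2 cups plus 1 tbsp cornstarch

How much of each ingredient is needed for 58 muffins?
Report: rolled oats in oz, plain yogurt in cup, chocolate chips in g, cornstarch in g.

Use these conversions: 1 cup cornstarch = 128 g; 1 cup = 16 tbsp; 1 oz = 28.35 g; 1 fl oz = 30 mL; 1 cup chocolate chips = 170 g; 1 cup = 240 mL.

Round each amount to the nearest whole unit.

rolled oats: 29 oz; plain yogurt: 9 cup; chocolate chips: 1348 g; cornstarch: 957 g

Scaling factor: 58/16 = 29/8 = 3.625.
rolled oats: 8 oz × 29/8 = 29 oz
plain yogurt: 600 mL × 29/8 ÷ 240 mL/cup ≈ 9 cup
chocolate chips: (2 cup + 3 tbsp = 2.1875 cup) × 29/8 × 170 g/cup ≈ 1348 g
cornstarch: (2 cup + 1 tbsp = 2.0625 cup) × 29/8 × 128 g/cup = 957 g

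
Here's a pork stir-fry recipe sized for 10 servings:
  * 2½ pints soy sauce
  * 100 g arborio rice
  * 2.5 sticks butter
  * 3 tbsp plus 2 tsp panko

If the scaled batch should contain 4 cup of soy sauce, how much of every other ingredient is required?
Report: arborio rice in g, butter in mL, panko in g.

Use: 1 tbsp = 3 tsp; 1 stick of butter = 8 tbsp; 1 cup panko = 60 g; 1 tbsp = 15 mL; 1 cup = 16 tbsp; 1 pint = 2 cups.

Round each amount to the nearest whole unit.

arborio rice: 80 g; butter: 240 mL; panko: 11 g

The original recipe has 5 cup of soy sauce, so the scaling factor is 4 ÷ 5 = 4/5 = 0.8.
arborio rice: 100 g × 4/5 = 80 g
butter: 2.5 stick × 4/5 × 8 tbsp/stick × 15 mL/tbsp = 240 mL
panko: (3 tbsp + 2 tsp = 11/3 tbsp) × 4/5 ÷ 16 tbsp/cup × 60 g/cup = 11 g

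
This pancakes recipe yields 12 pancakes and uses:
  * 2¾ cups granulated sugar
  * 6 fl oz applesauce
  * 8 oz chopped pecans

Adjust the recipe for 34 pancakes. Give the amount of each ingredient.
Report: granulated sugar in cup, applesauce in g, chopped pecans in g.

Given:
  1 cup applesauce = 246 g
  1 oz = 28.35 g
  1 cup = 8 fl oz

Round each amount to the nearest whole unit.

granulated sugar: 8 cup; applesauce: 523 g; chopped pecans: 643 g

Scaling factor: 34/12 = 17/6.
granulated sugar: 2.75 cup × 17/6 ≈ 8 cup
applesauce: 6 fl oz × 17/6 ÷ 8 fl oz/cup × 246 g/cup ≈ 523 g
chopped pecans: 8 oz × 17/6 × 28.35 g/oz ≈ 643 g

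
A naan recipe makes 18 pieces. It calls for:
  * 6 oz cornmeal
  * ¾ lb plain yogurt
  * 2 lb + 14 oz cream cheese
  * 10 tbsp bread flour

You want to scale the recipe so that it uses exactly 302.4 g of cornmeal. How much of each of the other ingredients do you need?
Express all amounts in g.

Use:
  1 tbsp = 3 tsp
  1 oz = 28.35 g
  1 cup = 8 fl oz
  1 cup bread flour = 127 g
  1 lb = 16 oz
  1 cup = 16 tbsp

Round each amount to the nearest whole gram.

The original recipe has 170.1 g of cornmeal, so the scaling factor is 302.4 ÷ 170.1 = 16/9.
plain yogurt: 0.75 lb × 16/9 × 16 oz/lb × 28.35 g/oz ≈ 605 g
cream cheese: (2 lb + 14 oz = 2.875 lb) × 16/9 × 16 oz/lb × 28.35 g/oz ≈ 2318 g
bread flour: 10 tbsp × 16/9 ÷ 16 tbsp/cup × 127 g/cup ≈ 141 g

plain yogurt: 605 g; cream cheese: 2318 g; bread flour: 141 g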